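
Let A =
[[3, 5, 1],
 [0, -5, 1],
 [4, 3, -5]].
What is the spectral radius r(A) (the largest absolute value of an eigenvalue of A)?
r(A) ≈ 6.1467

The eigenvalues of A are the roots of its characteristic polynomial. With M = A (coefficients from the trace, the sum of principal 2x2 minors, and det A):
  p(λ) = det(λ I - M) = λ^3 + 7λ^2 - 12λ - 106.
No integer candidate from the rational root theorem (±divisors of 106) is a root, so the roots are irrational. The cubic discriminant is Δ = 16300 > 0, so there are three distinct real roots. p(-7) = -22 and p(-6) = 2 have opposite signs, so a root lies in (-7, -6); Newton's method refines it to λ ≈ -6.1467. p(-5) = 4 and p(-4) = -10 have opposite signs, so a root lies in (-5, -4); Newton's method refines it to λ ≈ -4.6012. p(3) = -52 and p(4) = 22 have opposite signs, so a root lies in (3, 4); Newton's method refines it to λ ≈ 3.7479. Check (Vieta): the three roots sum to -7, matching tr M = -7.
Thus the eigenvalues (to 4 decimals) are -6.1467 (modulus 6.1467); -4.6012 (modulus 4.6012); 3.7479 (modulus 3.7479). The spectral radius is the largest modulus: r(A) ≈ 6.1467. (Cross-check: r(A) ≤ ||A||_2 ≈ 9.0705; equality holds whenever A is normal, though it can also hold for some non-normal A.)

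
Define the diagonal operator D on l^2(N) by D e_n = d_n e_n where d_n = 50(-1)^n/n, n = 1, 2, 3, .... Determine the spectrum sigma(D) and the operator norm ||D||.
sigma(D) = {50(-1)^n/n : n ≥ 1} ∪ {0}; ||D|| = 50

A bounded diagonal operator on l^2 with diagonal entries d_n has spectrum equal to the closure of {d_n : n ≥ 1}: every d_n is an eigenvalue (with eigenvector e_n), so {d_n} ⊂ sigma(D); the spectrum is closed, so its closure is too; and for lambda not in the closure, (D - lambda I) has bounded inverse (the diagonal entries 1/(d_n - lambda) are bounded). For our sequence d_n = 50(-1)^n/n, n = 1, 2, 3, ...:
  - {d_n} = {50(-1)^n/n : n ≥ 1}; the only limit point is 0
  - closure = {50(-1)^n/n : n ≥ 1} ∪ {0}
For the norm: a diagonal operator has ||D|| = sup_n |d_n|. Here |d_n| = 50/n is decreasing, so sup_n |d_n| = |d_1| = 50. So ||D|| = 50.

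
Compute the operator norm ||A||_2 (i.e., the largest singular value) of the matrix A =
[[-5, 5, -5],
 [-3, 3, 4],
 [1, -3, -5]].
||A||_2 ≈ 8.8081 (= sqrt(largest eigenvalue of A^T A))

||A||_2 = sigma_max(A) = sqrt(lambda_max(A^T A)). Form the symmetric matrix M = A^T A =
[[35, -37, 8],
 [-37, 43, 2],
 [8, 2, 66]].
Its characteristic polynomial (trace, sum of principal 2x2 minors, determinant of M give the coefficients) is
  p(λ) = det(λ I - M) = λ^3 - 144λ^2 + 5216λ - 4900.
No integer candidate from the rational root theorem (±divisors of 4900) is a root, so the roots are irrational. The cubic discriminant is Δ = 3591364432 > 0, so there are three distinct real roots. p(0) = -4900 and p(1) = 173 have opposite signs, so a root lies in (0, 1); Newton's method refines it to λ ≈ 0.965. p(65) = 365 and p(66) = -412 have opposite signs, so a root lies in (65, 66); Newton's method refines it to λ ≈ 65.453. p(77) = -511 and p(78) = 404 have opposite signs, so a root lies in (77, 78); Newton's method refines it to λ ≈ 77.582. Check (Vieta): the three roots sum to 144, matching tr M = 144.
So the eigenvalues of A^T A are ≈ 0.965, 65.453, 77.582 (all ≥ 0, as they must be for A^T A). The largest is λ_max ≈ 77.582, hence ||A||_2 = sqrt(λ_max) ≈ 8.8081.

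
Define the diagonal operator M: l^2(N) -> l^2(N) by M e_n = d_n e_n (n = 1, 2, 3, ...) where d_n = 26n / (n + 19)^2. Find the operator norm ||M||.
||M|| = 13/38 (attained at n = 19)

For M diagonal, ||M|| = sup_n |d_n|. Treat f(x) = 26x / (x + 19)^2 for real x > 0. By the quotient rule, f'(x) = 26(19 - x)/(x + 19)^3, which is positive for x < 19 and negative for x > 19. So f has a unique maximum at x = 19, and since 19 is a positive integer, the supremum over n ≥ 1 is attained at n = 19: d_19 = 26·19/(19 + 19)^2 = 26·19/1444 = 13/38. Hence ||M|| = 13/38.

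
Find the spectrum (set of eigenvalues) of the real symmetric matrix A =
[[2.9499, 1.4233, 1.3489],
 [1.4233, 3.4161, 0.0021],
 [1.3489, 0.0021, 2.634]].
sigma(A) ≈ {1, 3, 5}

A is real symmetric, so its spectrum consists of real eigenvalues. Expanding the characteristic polynomial of the displayed matrix gives
  det(λ I - A) = p(λ) = λ^3 + (-9)λ^2 + (23)λ + (-15).
Solving p(λ) = 0 yields eigenvalues ≈ 1, 3, 5. (A is shown rounded to 4 decimals, so these recover the underlying integer eigenvalues to within that precision.)
Verification: the trace of A = 9 equals the sum of eigenvalues 9, and det(A) ≈ 14.9997 matches the eigenvalue product 15.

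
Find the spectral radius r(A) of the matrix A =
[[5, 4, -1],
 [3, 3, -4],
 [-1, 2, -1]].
r(A) ≈ 7.5133

The eigenvalues of A are the roots of its characteristic polynomial. With M = A (coefficients from the trace, the sum of principal 2x2 minors, and det A):
  p(λ) = det(λ I - M) = λ^3 - 7λ^2 + 2λ - 44.
No integer candidate from the rational root theorem (±divisors of 44) is a root, so the roots are irrational. The cubic discriminant is Δ = -101388 < 0, so there is one real root and a complex-conjugate pair. p(7) = -30 and p(8) = 36 have opposite signs, so a root lies in (7, 8); Newton's method refines it to λ ≈ 7.5133. Dividing out (λ - (7.5133)) leaves approximately λ^2 + 0.5133λ + 5.8563. For λ^2 + 0.5133λ + 5.8563 the discriminant is -23.1618. It is negative, so the remaining roots are the complex-conjugate pair λ ≈ -0.2566 ± 2.4063i. Their product equals the constant term, so |λ|^2 ≈ 5.8563 and |λ| ≈ 2.42.
Thus the eigenvalues (to 4 decimals) are 7.5133 (modulus 7.5133); -0.2566 ± 2.4063i (modulus 2.42). The spectral radius is the largest modulus: r(A) ≈ 7.5133. (Cross-check: r(A) ≤ ||A||_2 ≈ 8.3764; equality holds whenever A is normal, though it can also hold for some non-normal A.)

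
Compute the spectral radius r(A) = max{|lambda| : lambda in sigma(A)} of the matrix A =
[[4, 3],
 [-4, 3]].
r(A) = sqrt(24) ≈ 4.899

The eigenvalues of A are the roots of its characteristic polynomial. With M = A (coefficients from the trace and determinant):
  p(λ) = det(λ I - M) = λ^2 - 7λ + 24.
For λ^2 - 7λ + 24 the discriminant is -47. It is negative, so the roots are the complex-conjugate pair λ = 7/2 ± (sqrt(47)/2) i ≈ 3.5 ± 3.4278i. For a conjugate pair the product of the roots equals the constant term, so |λ|^2 = 24 and |λ| = sqrt(24) ≈ 4.899.
Thus the eigenvalues (to 4 decimals) are 3.5 ± 3.4278i (modulus 4.899). The spectral radius is the largest modulus: r(A) = sqrt(24) ≈ 4.899. (Cross-check: r(A) ≤ ||A||_2 ≈ 5.6569; equality holds whenever A is normal, though it can also hold for some non-normal A.)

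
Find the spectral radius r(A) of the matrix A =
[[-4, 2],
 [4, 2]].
r(A) = (2 + sqrt(68))/2 ≈ 5.1231

The eigenvalues of A are the roots of its characteristic polynomial. With M = A (coefficients from the trace and determinant):
  p(λ) = det(λ I - M) = λ^2 + 2λ - 16.
For λ^2 + 2λ - 16 the discriminant is 68. It is nonnegative but not a perfect square, so the roots are real and irrational: λ = (-2 ± sqrt(68))/2 ≈ 3.1231, -5.1231.
Thus the eigenvalues (to 4 decimals) are 3.1231 (modulus 3.1231); -5.1231 (modulus 5.1231). The spectral radius is the largest modulus: r(A) = (2 + sqrt(68))/2 ≈ 5.1231. (Cross-check: r(A) ≤ ||A||_2 ≈ 5.6569; equality holds whenever A is normal, though it can also hold for some non-normal A.)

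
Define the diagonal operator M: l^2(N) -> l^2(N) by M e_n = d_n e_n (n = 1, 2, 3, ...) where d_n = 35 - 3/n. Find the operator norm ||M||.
||M|| = 35

For a diagonal operator on l^2 with entries d_n, ||M|| = sup_n |d_n|. Here d_1 = 32, d_2 = 67/2, ..., and d_n = 35 - 3/n increases monotonically toward 35. All terms lie in [32, 35), so |d_n| = d_n and the supremum is the limit 35, which is not attained by any individual d_n. Hence ||M|| = 35.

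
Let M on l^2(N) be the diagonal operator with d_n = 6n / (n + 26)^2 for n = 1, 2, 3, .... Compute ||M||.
||M|| = 3/52 (attained at n = 26)

For M diagonal, ||M|| = sup_n |d_n|. Treat f(x) = 6x / (x + 26)^2 for real x > 0. By the quotient rule, f'(x) = 6(26 - x)/(x + 26)^3, which is positive for x < 26 and negative for x > 26. So f has a unique maximum at x = 26, and since 26 is a positive integer, the supremum over n ≥ 1 is attained at n = 26: d_26 = 6·26/(26 + 26)^2 = 6·26/2704 = 3/52. Hence ||M|| = 3/52.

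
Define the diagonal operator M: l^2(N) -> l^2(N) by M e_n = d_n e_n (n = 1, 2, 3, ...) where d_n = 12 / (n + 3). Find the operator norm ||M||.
||M|| = 3 (attained at n = 1)

For M diagonal, ||M|| = sup_n |d_n| = sup_n 12/(n + 3). This is positive and strictly decreasing in n, so the supremum is attained at n = 1: d_1 = 12/(1 + 3) = 3. Hence ||M|| = 3.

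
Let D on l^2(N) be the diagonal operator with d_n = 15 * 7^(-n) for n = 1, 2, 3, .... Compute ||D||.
||D|| = 15/7 (attained at n = 1)

For D diagonal, ||D|| = sup_n |d_n|. The sequence d_n = 15 * 7^(-n) is positive and strictly decreasing (ratio 7^(-1) < 1), so the supremum is d_1 = 15/7. Hence ||D|| = 15/7.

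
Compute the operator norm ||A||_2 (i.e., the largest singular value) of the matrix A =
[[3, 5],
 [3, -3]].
||A||_2 = 6 (= sqrt(largest eigenvalue of A^T A))

||A||_2 = sigma_max(A) = sqrt(lambda_max(A^T A)). Form the symmetric matrix M = A^T A =
[[18, 6],
 [6, 34]].
Its characteristic polynomial (trace, determinant of M give the coefficients) is
  p(λ) = det(λ I - M) = λ^2 - 52λ + 576.
For λ^2 - 52λ + 576 the discriminant is 400. It is a perfect square (20^2), so the roots are rational: λ = (52 ± 20)/2 = 36, 16.
So the eigenvalues of A^T A are ≈ 16, 36 (all ≥ 0, as they must be for A^T A). The largest is λ_max = 36, hence ||A||_2 = sqrt(λ_max) = 6.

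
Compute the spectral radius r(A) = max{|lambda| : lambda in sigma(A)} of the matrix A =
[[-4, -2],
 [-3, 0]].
r(A) = (4 + sqrt(40))/2 ≈ 5.1623

The eigenvalues of A are the roots of its characteristic polynomial. With M = A (coefficients from the trace and determinant):
  p(λ) = det(λ I - M) = λ^2 + 4λ - 6.
For λ^2 + 4λ - 6 the discriminant is 40. It is nonnegative but not a perfect square, so the roots are real and irrational: λ = (-4 ± sqrt(40))/2 ≈ 1.1623, -5.1623.
Thus the eigenvalues (to 4 decimals) are 1.1623 (modulus 1.1623); -5.1623 (modulus 5.1623). The spectral radius is the largest modulus: r(A) = (4 + sqrt(40))/2 ≈ 5.1623. (Cross-check: r(A) ≤ ||A||_2 ≈ 5.2631; equality holds whenever A is normal, though it can also hold for some non-normal A.)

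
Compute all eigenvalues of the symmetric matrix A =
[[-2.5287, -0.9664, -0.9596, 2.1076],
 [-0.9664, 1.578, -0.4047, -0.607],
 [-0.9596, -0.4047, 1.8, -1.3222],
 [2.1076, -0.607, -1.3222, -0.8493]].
sigma(A) ≈ {-4, -1, 2, 3}

A is real symmetric, so its spectrum consists of real eigenvalues. Expanding the characteristic polynomial of the displayed matrix gives
  det(λ I - A) = p(λ) = λ^4 + (0)λ^3 + (-15)λ^2 + (10)λ + (24).
Solving p(λ) = 0 yields eigenvalues ≈ -4, -1, 2, 3. (A is shown rounded to 4 decimals, so these recover the underlying integer eigenvalues to within that precision.)
Verification: the trace of A = 0 equals the sum of eigenvalues 0, and det(A) ≈ 24.0008 matches the eigenvalue product 24.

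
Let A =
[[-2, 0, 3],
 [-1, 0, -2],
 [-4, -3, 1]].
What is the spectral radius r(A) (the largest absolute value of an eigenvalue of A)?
r(A) ≈ 3.2013

The eigenvalues of A are the roots of its characteristic polynomial. With M = A (coefficients from the trace, the sum of principal 2x2 minors, and det A):
  p(λ) = det(λ I - M) = λ^3 + λ^2 + 4λ - 21.
No integer candidate from the rational root theorem (±divisors of 21) is a root, so the roots are irrational. The cubic discriminant is Δ = -13575 < 0, so there is one real root and a complex-conjugate pair. p(2) = -1 and p(3) = 27 have opposite signs, so a root lies in (2, 3); Newton's method refines it to λ ≈ 2.0491. Dividing out (λ - (2.0491)) leaves approximately λ^2 + 3.0491λ + 10.2482. For λ^2 + 3.0491λ + 10.2482 the discriminant is -31.6953. It is negative, so the remaining roots are the complex-conjugate pair λ ≈ -1.5246 ± 2.8149i. Their product equals the constant term, so |λ|^2 ≈ 10.2482 and |λ| ≈ 3.2013.
Thus the eigenvalues (to 4 decimals) are 2.0491 (modulus 2.0491); -1.5246 ± 2.8149i (modulus 3.2013). The spectral radius is the largest modulus: r(A) ≈ 3.2013. (Cross-check: r(A) ≤ ||A||_2 ≈ 5.6815; equality holds whenever A is normal, though it can also hold for some non-normal A.)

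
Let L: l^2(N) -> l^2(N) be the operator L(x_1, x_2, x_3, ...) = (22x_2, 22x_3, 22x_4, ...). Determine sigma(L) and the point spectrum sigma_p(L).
sigma(L) = closed disk {z in C : |z| ≤ 22}; sigma_p(L) = open disk {z in C : |z| < 22}

Note L = 22·V where V is the unit left shift (V x)_k = x_{k+1}; so sigma(L) = 22·sigma(V) and ||L|| = 22||V||. ||L x||^2 = 484sum_{k≥2} |x_k|^2 ≤ 484||x||^2, with equality on {x : x_1 = 0}, so ||L|| = 22. For any lambda with |lambda| < 22, set r = lambda/22 (|r| < 1); the vector x = (1, r, r^2, ...) is in l^2 and satisfies L x = 22(r, r^2, ...) = lambda x, so lambda is an eigenvalue. On the boundary |lambda| = 22 the geometric series diverges, so no l^2 eigenvector exists, but these lambda lie in the approximate point spectrum. Hence sigma(L) is the closed disk of radius 22 and sigma_p(L) is the open disk.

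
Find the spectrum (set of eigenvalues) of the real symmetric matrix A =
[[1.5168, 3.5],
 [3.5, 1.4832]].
sigma(A) ≈ {-2, 5}

A is real symmetric, so its spectrum consists of real eigenvalues. Expanding the characteristic polynomial of the displayed matrix gives
  det(λ I - A) = p(λ) = λ^2 + (-3)λ + (-10).
Solving p(λ) = 0 yields eigenvalues ≈ -2, 5. (A is shown rounded to 4 decimals, so these recover the underlying integer eigenvalues to within that precision.)
Verification: the trace of A = 3 equals the sum of eigenvalues 3, and det(A) ≈ -10.0003 matches the eigenvalue product -10.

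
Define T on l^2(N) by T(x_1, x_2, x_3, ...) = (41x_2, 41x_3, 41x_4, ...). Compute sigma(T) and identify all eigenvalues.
sigma(T) = closed disk {z in C : |z| ≤ 41}; sigma_p(T) = open disk {z in C : |z| < 41}

Note T = 41·V where V is the unit left shift (V x)_k = x_{k+1}; so sigma(T) = 41·sigma(V) and ||T|| = 41||V||. ||T x||^2 = 1681sum_{k≥2} |x_k|^2 ≤ 1681||x||^2, with equality on {x : x_1 = 0}, so ||T|| = 41. For any lambda with |lambda| < 41, set r = lambda/41 (|r| < 1); the vector x = (1, r, r^2, ...) is in l^2 and satisfies T x = 41(r, r^2, ...) = lambda x, so lambda is an eigenvalue. On the boundary |lambda| = 41 the geometric series diverges, so no l^2 eigenvector exists, but these lambda lie in the approximate point spectrum. Hence sigma(T) is the closed disk of radius 41 and sigma_p(T) is the open disk.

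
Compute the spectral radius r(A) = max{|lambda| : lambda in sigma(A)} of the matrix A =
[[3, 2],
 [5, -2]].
r(A) = (1 + sqrt(65))/2 ≈ 4.5311

The eigenvalues of A are the roots of its characteristic polynomial. With M = A (coefficients from the trace and determinant):
  p(λ) = det(λ I - M) = λ^2 - λ - 16.
For λ^2 - λ - 16 the discriminant is 65. It is nonnegative but not a perfect square, so the roots are real and irrational: λ = (1 ± sqrt(65))/2 ≈ 4.5311, -3.5311.
Thus the eigenvalues (to 4 decimals) are 4.5311 (modulus 4.5311); -3.5311 (modulus 3.5311). The spectral radius is the largest modulus: r(A) = (1 + sqrt(65))/2 ≈ 4.5311. (Cross-check: r(A) ≤ ||A||_2 ≈ 5.8823; equality holds whenever A is normal, though it can also hold for some non-normal A.)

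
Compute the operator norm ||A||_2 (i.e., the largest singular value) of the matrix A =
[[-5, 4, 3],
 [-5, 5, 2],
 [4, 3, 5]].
||A||_2 ≈ 10.2154 (= sqrt(largest eigenvalue of A^T A))

||A||_2 = sigma_max(A) = sqrt(lambda_max(A^T A)). Form the symmetric matrix M = A^T A =
[[66, -33, -5],
 [-33, 50, 37],
 [-5, 37, 38]].
Its characteristic polynomial (trace, sum of principal 2x2 minors, determinant of M give the coefficients) is
  p(λ) = det(λ I - M) = λ^3 - 154λ^2 + 5225λ - 4624.
No integer candidate from the rational root theorem (±divisors of 4624) is a root, so the roots are irrational. The cubic discriminant is Δ = 75721616704 > 0, so there are three distinct real roots. p(0) = -4624 and p(1) = 448 have opposite signs, so a root lies in (0, 1); Newton's method refines it to λ ≈ 0.9092. p(48) = 1952 and p(49) = -704 have opposite signs, so a root lies in (48, 49); Newton's method refines it to λ ≈ 48.7355. p(104) = -2024 and p(105) = 3776 have opposite signs, so a root lies in (104, 105); Newton's method refines it to λ ≈ 104.3553. Check (Vieta): the three roots sum to 154, matching tr M = 154.
So the eigenvalues of A^T A are ≈ 0.9092, 48.7355, 104.3553 (all ≥ 0, as they must be for A^T A). The largest is λ_max ≈ 104.3553, hence ||A||_2 = sqrt(λ_max) ≈ 10.2154.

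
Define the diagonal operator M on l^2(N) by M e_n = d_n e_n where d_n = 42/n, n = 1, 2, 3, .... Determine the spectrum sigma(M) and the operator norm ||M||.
sigma(M) = {42/n : n ≥ 1} ∪ {0}; ||M|| = 42

A bounded diagonal operator on l^2 with diagonal entries d_n has spectrum equal to the closure of {d_n : n ≥ 1}: every d_n is an eigenvalue (with eigenvector e_n), so {d_n} ⊂ sigma(M); the spectrum is closed, so its closure is too; and for lambda not in the closure, (M - lambda I) has bounded inverse (the diagonal entries 1/(d_n - lambda) are bounded). For our sequence d_n = 42/n, n = 1, 2, 3, ...:
  - {d_n} = {42/n : n ≥ 1}; the only limit point is 0
  - closure = {42/n : n ≥ 1} ∪ {0}
For the norm: a diagonal operator has ||M|| = sup_n |d_n|. Here d_n = 42/n is positive and decreasing, so sup_n |d_n| = d_1 = 42. So ||M|| = 42.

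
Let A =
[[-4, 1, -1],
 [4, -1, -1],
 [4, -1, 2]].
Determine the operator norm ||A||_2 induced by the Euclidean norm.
||A||_2 = sqrt((57 + sqrt(2297))/2) ≈ 7.2432 (= sqrt(largest eigenvalue of A^T A))

||A||_2 = sigma_max(A) = sqrt(lambda_max(A^T A)). Form the symmetric matrix M = A^T A =
[[48, -12, 8],
 [-12, 3, -2],
 [8, -2, 6]].
Its characteristic polynomial (trace, sum of principal 2x2 minors, determinant of M give the coefficients) is
  p(λ) = det(λ I - M) = λ^3 - 57λ^2 + 238λ.
The constant term is 0, so λ = 0 is a root. Dividing out λ leaves p(λ) = λ(λ^2 - 57λ + 238). For λ^2 - 57λ + 238 the discriminant is 2297. It is nonnegative but not a perfect square, so the roots are real and irrational: λ = (57 ± sqrt(2297))/2 ≈ 52.4635, 4.5365.
So the eigenvalues of A^T A are ≈ 0, 4.5365, 52.4635 (all ≥ 0, as they must be for A^T A). The largest is λ_max = (57 + sqrt(2297))/2 ≈ 52.4635, hence ||A||_2 = sqrt(λ_max) = sqrt((57 + sqrt(2297))/2) ≈ 7.2432.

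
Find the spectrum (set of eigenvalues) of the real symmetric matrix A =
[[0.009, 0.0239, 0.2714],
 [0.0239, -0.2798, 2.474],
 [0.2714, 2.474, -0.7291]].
sigma(A) ≈ {-3, 0, 2}

A is real symmetric, so its spectrum consists of real eigenvalues. Expanding the characteristic polynomial of the displayed matrix gives
  det(λ I - A) = p(λ) = λ^3 + (1)λ^2 + (-6)λ + (0).
Solving p(λ) = 0 yields eigenvalues ≈ -3, 0, 2. (A is shown rounded to 4 decimals, so these recover the underlying integer eigenvalues to within that precision.)
Verification: the trace of A = -1 equals the sum of eigenvalues -1, and det(A) ≈ -0.0001 matches the eigenvalue product 0.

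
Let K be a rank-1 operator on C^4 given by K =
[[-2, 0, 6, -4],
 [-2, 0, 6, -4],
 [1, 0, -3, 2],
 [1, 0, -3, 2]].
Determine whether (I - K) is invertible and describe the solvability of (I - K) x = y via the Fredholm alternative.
(I - K) is invertible (det(I - K) = 4 ≠ 0), so for every y in C^4 the equation (I - K) x = y has a unique solution.

K has rank 1, so it is an outer product K = u v^T: every row of K is a multiple of one row vector. Reading off the entries, u = (-2, -2, 1, 1) and v = (1, 0, -3, 2) (row i of K equals u_i·v^T). A rank-one matrix u v^T satisfies K u = u (v·u) and kills the (3)-dimensional subspace v^⊥, so its characteristic polynomial is lambda^3 (lambda - v·u) with v·u = tr K = -3. Hence the eigenvalues of I - K are 1 (multiplicity 3) and 1 - (-3) = 4, so det(I - K) = 4. (Direct check: I - K =
[[3, 0, -6, 4],
 [2, 1, -6, 4],
 [-1, 0, 4, -2],
 [-1, 0, 3, -1]]
has determinant 4.) The finite-dimensional Fredholm alternative says: either (I - K) is invertible, or ker(I - K) ≠ {0} and then range(I - K) = ker((I - K)^*)^⊥, with dim ker(I - K) = dim ker((I - K)^*). Since det(I - K) ≠ 0, 1 is not an eigenvalue of K and ker(I - K) = {0}, so we are in the first case: for every y there is a unique x = (I - K)^(-1) y. Explicitly, by the Sherman–Morrison formula, (I - u v^T)^(-1) = I + u v^T/(1 - v·u), i.e. (I - K)^(-1) = I + K/(4).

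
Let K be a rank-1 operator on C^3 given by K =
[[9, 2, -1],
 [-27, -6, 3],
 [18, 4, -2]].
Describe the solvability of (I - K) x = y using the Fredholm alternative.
(I - K) is singular (det(I - K) = 0, i.e. 1 ∈ sigma(K)). (I - K) x = y is solvable iff y ⊥ ker((I - K)^*) = span{(9, 2, -1)}, i.e. iff 9y_1 + 2y_2 - y_3 = 0. When solvable, the solutions are x = y + c·(1, -3, 2), c arbitrary (ker(I - K) = span{(1, -3, 2)}, dimension 1).

K has rank 1, so it is an outer product K = u v^T: every row of K is a multiple of one row vector. Reading off the entries, u = (1, -3, 2) and v = (9, 2, -1) (row i of K equals u_i·v^T). A rank-one matrix u v^T satisfies K u = u (v·u) and kills the (2)-dimensional subspace v^⊥, so its characteristic polynomial is lambda^2 (lambda - v·u) with v·u = tr K = 1. Hence the eigenvalues of I - K are 1 (multiplicity 2) and 1 - (1) = 0, so det(I - K) = 0. (Direct check: I - K =
[[-8, -2, 1],
 [27, 7, -3],
 [-18, -4, 3]]
has determinant 0.) So 1 is an eigenvalue of K and (I - K) is not invertible. The finite-dimensional Fredholm alternative says: either (I - K) is invertible, or ker(I - K) ≠ {0} and then range(I - K) = ker((I - K)^*)^⊥, with dim ker(I - K) = dim ker((I - K)^*). We are in the second case, so we need both kernels. Kernel of I - K: (I - K) u = u - u (v·u) = u - u = 0, so ker(I - K) = span{u} = span{(1, -3, 2)} (it is exactly 1-dimensional because rank(I - K) = 2). Kernel of the adjoint: K is real, so (I - K)^* = I - K^T = I - v u^T, and (I - v u^T) v = v - v (u·v) = 0; hence ker((I - K)^*) = span{v} = span{(9, 2, -1)}. Therefore (I - K) x = y is solvable iff <y, v> = 0, i.e. iff 9y_1 + 2y_2 - y_3 = 0. When this holds, K y = u (v·y) = 0, so (I - K) y = y and x = y is a particular solution; the full solution set is the line x = y + c·u = y + c·(1, -3, 2), c ∈ C.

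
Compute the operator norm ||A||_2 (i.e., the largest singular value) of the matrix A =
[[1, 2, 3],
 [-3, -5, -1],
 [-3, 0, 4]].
||A||_2 ≈ 6.606 (= sqrt(largest eigenvalue of A^T A))

||A||_2 = sigma_max(A) = sqrt(lambda_max(A^T A)). Form the symmetric matrix M = A^T A =
[[19, 17, -6],
 [17, 29, 11],
 [-6, 11, 26]].
Its characteristic polynomial (trace, sum of principal 2x2 minors, determinant of M give the coefficients) is
  p(λ) = det(λ I - M) = λ^3 - 74λ^2 + 1353λ - 1225.
No integer candidate from the rational root theorem (±divisors of 1225) is a root, so the roots are irrational. The cubic discriminant is Δ = 298734601 > 0, so there are three distinct real roots. p(0) = -1225 and p(1) = 55 have opposite signs, so a root lies in (0, 1); Newton's method refines it to λ ≈ 0.9546. p(29) = 167 and p(30) = -235 have opposite signs, so a root lies in (29, 30); Newton's method refines it to λ ≈ 29.4068. p(43) = -365 and p(44) = 227 have opposite signs, so a root lies in (43, 44); Newton's method refines it to λ ≈ 43.6386. Check (Vieta): the three roots sum to 74, matching tr M = 74.
So the eigenvalues of A^T A are ≈ 0.9546, 29.4068, 43.6386 (all ≥ 0, as they must be for A^T A). The largest is λ_max ≈ 43.6386, hence ||A||_2 = sqrt(λ_max) ≈ 6.606.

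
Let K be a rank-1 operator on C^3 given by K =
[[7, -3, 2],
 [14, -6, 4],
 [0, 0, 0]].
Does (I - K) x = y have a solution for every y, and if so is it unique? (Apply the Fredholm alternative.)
(I - K) is singular (det(I - K) = 0, i.e. 1 ∈ sigma(K)). (I - K) x = y is solvable iff y ⊥ ker((I - K)^*) = span{(7, -3, 2)}, i.e. iff 7y_1 - 3y_2 + 2y_3 = 0. When solvable, the solutions are x = y + c·(1, 2, 0), c arbitrary (ker(I - K) = span{(1, 2, 0)}, dimension 1).

K has rank 1, so it is an outer product K = u v^T: every row of K is a multiple of one row vector. Reading off the entries, u = (1, 2, 0) and v = (7, -3, 2) (row i of K equals u_i·v^T). A rank-one matrix u v^T satisfies K u = u (v·u) and kills the (2)-dimensional subspace v^⊥, so its characteristic polynomial is lambda^2 (lambda - v·u) with v·u = tr K = 1. Hence the eigenvalues of I - K are 1 (multiplicity 2) and 1 - (1) = 0, so det(I - K) = 0. (Direct check: I - K =
[[-6, 3, -2],
 [-14, 7, -4],
 [0, 0, 1]]
has determinant 0.) So 1 is an eigenvalue of K and (I - K) is not invertible. The finite-dimensional Fredholm alternative says: either (I - K) is invertible, or ker(I - K) ≠ {0} and then range(I - K) = ker((I - K)^*)^⊥, with dim ker(I - K) = dim ker((I - K)^*). We are in the second case, so we need both kernels. Kernel of I - K: (I - K) u = u - u (v·u) = u - u = 0, so ker(I - K) = span{u} = span{(1, 2, 0)} (it is exactly 1-dimensional because rank(I - K) = 2). Kernel of the adjoint: K is real, so (I - K)^* = I - K^T = I - v u^T, and (I - v u^T) v = v - v (u·v) = 0; hence ker((I - K)^*) = span{v} = span{(7, -3, 2)}. Therefore (I - K) x = y is solvable iff <y, v> = 0, i.e. iff 7y_1 - 3y_2 + 2y_3 = 0. When this holds, K y = u (v·y) = 0, so (I - K) y = y and x = y is a particular solution; the full solution set is the line x = y + c·u = y + c·(1, 2, 0), c ∈ C.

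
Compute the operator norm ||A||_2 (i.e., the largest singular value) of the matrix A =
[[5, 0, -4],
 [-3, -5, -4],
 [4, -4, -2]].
||A||_2 ≈ 8.5415 (= sqrt(largest eigenvalue of A^T A))

||A||_2 = sigma_max(A) = sqrt(lambda_max(A^T A)). Form the symmetric matrix M = A^T A =
[[50, -1, -16],
 [-1, 41, 28],
 [-16, 28, 36]].
Its characteristic polynomial (trace, sum of principal 2x2 minors, determinant of M give the coefficients) is
  p(λ) = det(λ I - M) = λ^3 - 127λ^2 + 4285λ - 24964.
No integer candidate from the rational root theorem (±divisors of 24964) is a root, so the roots are irrational. The cubic discriminant is Δ = 4602145325 > 0, so there are three distinct real roots. p(7) = -849 and p(8) = 1700 have opposite signs, so a root lies in (7, 8); Newton's method refines it to λ ≈ 7.3241. p(46) = 750 and p(47) = -289 have opposite signs, so a root lies in (46, 47); Newton's method refines it to λ ≈ 46.7194. p(72) = -1564 and p(73) = 75 have opposite signs, so a root lies in (72, 73); Newton's method refines it to λ ≈ 72.9565. Check (Vieta): the three roots sum to 127, matching tr M = 127.
So the eigenvalues of A^T A are ≈ 7.3241, 46.7194, 72.9565 (all ≥ 0, as they must be for A^T A). The largest is λ_max ≈ 72.9565, hence ||A||_2 = sqrt(λ_max) ≈ 8.5415.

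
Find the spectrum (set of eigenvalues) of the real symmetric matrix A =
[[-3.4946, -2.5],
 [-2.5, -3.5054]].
sigma(A) ≈ {-6, -1}

A is real symmetric, so its spectrum consists of real eigenvalues. Expanding the characteristic polynomial of the displayed matrix gives
  det(λ I - A) = p(λ) = λ^2 + (7)λ + (6).
Solving p(λ) = 0 yields eigenvalues ≈ -6, -1. (A is shown rounded to 4 decimals, so these recover the underlying integer eigenvalues to within that precision.)
Verification: the trace of A = -7 equals the sum of eigenvalues -7, and det(A) ≈ 6.0000 matches the eigenvalue product 6.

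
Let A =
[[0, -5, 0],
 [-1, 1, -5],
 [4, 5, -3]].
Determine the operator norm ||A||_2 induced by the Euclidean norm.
||A||_2 ≈ 8.4513 (= sqrt(largest eigenvalue of A^T A))

||A||_2 = sigma_max(A) = sqrt(lambda_max(A^T A)). Form the symmetric matrix M = A^T A =
[[17, 19, -7],
 [19, 51, -20],
 [-7, -20, 34]].
Its characteristic polynomial (trace, sum of principal 2x2 minors, determinant of M give the coefficients) is
  p(λ) = det(λ I - M) = λ^3 - 102λ^2 + 2369λ - 13225.
No integer candidate from the rational root theorem (±divisors of 13225) is a root, so the roots are irrational. The cubic discriminant is Δ = 1869791233 > 0, so there are three distinct real roots. p(8) = -289 and p(9) = 563 have opposite signs, so a root lies in (8, 9); Newton's method refines it to λ ≈ 8.3196. p(22) = 173 and p(23) = -529 have opposite signs, so a root lies in (22, 23); Newton's method refines it to λ ≈ 22.2559. p(71) = -1297 and p(72) = 1823 have opposite signs, so a root lies in (71, 72); Newton's method refines it to λ ≈ 71.4245. Check (Vieta): the three roots sum to 102, matching tr M = 102.
So the eigenvalues of A^T A are ≈ 8.3196, 22.2559, 71.4245 (all ≥ 0, as they must be for A^T A). The largest is λ_max ≈ 71.4245, hence ||A||_2 = sqrt(λ_max) ≈ 8.4513.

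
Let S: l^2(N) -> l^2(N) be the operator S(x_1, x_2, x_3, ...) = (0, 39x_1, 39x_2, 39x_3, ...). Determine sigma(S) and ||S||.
sigma(S) = closed disk {z in C : |z| ≤ 39}; ||S|| = 39

Note S = 39·U where U is the unit right shift (U x)_k = x_{k-1} (with x_0 := 0); so ||S|| = 39||U|| and sigma(S) = 39·sigma(U). ||S x||^2 = sum_{k≥1} |39x_k|^2 = 1521||x||^2, so ||S|| = 39 and sigma(S) ⊂ {|z| ≤ 39}. For any |lambda| < 39, the equation (S - lambda I) x = 0 forces x_1 = 0, then 39x_k = lambda x_{k+1} ⇒ x = 0, so S has no eigenvalues. But (S - lambda I) is not surjective for |lambda| < 39: solving (S - lambda I) x = e_1 would require x_n proportional to (lambda/39)^(-n), which is not in l^2. So every |lambda| < 39 lies in the residual spectrum. The boundary |lambda| = 39 is in the approximate point spectrum (the spectrum is closed). Hence sigma(S) is the closed disk of radius 39.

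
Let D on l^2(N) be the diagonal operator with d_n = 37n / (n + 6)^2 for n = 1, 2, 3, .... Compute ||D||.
||D|| = 37/24 (attained at n = 6)

For D diagonal, ||D|| = sup_n |d_n|. Treat f(x) = 37x / (x + 6)^2 for real x > 0. By the quotient rule, f'(x) = 37(6 - x)/(x + 6)^3, which is positive for x < 6 and negative for x > 6. So f has a unique maximum at x = 6, and since 6 is a positive integer, the supremum over n ≥ 1 is attained at n = 6: d_6 = 37·6/(6 + 6)^2 = 37·6/144 = 37/24. Hence ||D|| = 37/24.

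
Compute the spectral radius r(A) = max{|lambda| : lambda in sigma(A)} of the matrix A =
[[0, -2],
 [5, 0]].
r(A) = sqrt(10) ≈ 3.1623

The eigenvalues of A are the roots of its characteristic polynomial. With M = A (coefficients from the trace and determinant):
  p(λ) = det(λ I - M) = λ^2 + 10.
For λ^2 + 10 the discriminant is -40. It is negative, so the roots are the complex-conjugate pair λ = 0 ± (sqrt(40)/2) i ≈ 0 ± 3.1623i. For a conjugate pair the product of the roots equals the constant term, so |λ|^2 = 10 and |λ| = sqrt(10) ≈ 3.1623.
Thus the eigenvalues (to 4 decimals) are 0 ± 3.1623i (modulus 3.1623). The spectral radius is the largest modulus: r(A) = sqrt(10) ≈ 3.1623. (Cross-check: r(A) ≤ ||A||_2 ≈ 5; equality holds whenever A is normal, though it can also hold for some non-normal A.)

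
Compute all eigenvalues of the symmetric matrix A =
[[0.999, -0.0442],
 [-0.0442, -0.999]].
sigma(A) ≈ {-1, 1}

A is real symmetric, so its spectrum consists of real eigenvalues. Expanding the characteristic polynomial of the displayed matrix gives
  det(λ I - A) = p(λ) = λ^2 + (0)λ + (-1).
Solving p(λ) = 0 yields eigenvalues ≈ -1, 1. (A is shown rounded to 4 decimals, so these recover the underlying integer eigenvalues to within that precision.)
Verification: the trace of A = 0 equals the sum of eigenvalues 0, and det(A) ≈ -1.0000 matches the eigenvalue product -1.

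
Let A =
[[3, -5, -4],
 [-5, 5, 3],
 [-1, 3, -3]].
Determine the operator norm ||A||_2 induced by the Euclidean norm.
||A||_2 ≈ 10.4092 (= sqrt(largest eigenvalue of A^T A))

||A||_2 = sigma_max(A) = sqrt(lambda_max(A^T A)). Form the symmetric matrix M = A^T A =
[[35, -43, -24],
 [-43, 59, 26],
 [-24, 26, 34]].
Its characteristic polynomial (trace, sum of principal 2x2 minors, determinant of M give the coefficients) is
  p(λ) = det(λ I - M) = λ^3 - 128λ^2 + 2160λ - 3364.
No integer candidate from the rational root theorem (±divisors of 3364) is a root, so the roots are irrational. The cubic discriminant is Δ = 24347000656 > 0, so there are three distinct real roots. p(1) = -1331 and p(2) = 452 have opposite signs, so a root lies in (1, 2); Newton's method refines it to λ ≈ 1.733. p(17) = 1277 and p(18) = -124 have opposite signs, so a root lies in (17, 18); Newton's method refines it to λ ≈ 17.9156. p(108) = -3364 and p(109) = 6337 have opposite signs, so a root lies in (108, 109); Newton's method refines it to λ ≈ 108.3514. Check (Vieta): the three roots sum to 128, matching tr M = 128.
So the eigenvalues of A^T A are ≈ 1.733, 17.9156, 108.3514 (all ≥ 0, as they must be for A^T A). The largest is λ_max ≈ 108.3514, hence ||A||_2 = sqrt(λ_max) ≈ 10.4092.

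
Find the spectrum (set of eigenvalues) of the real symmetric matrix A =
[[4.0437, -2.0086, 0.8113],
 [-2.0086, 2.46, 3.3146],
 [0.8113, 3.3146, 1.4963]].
sigma(A) ≈ {-2, 4, 6}

A is real symmetric, so its spectrum consists of real eigenvalues. Expanding the characteristic polynomial of the displayed matrix gives
  det(λ I - A) = p(λ) = λ^3 + (-8)λ^2 + (4)λ + (48).
Solving p(λ) = 0 yields eigenvalues ≈ -2, 4, 6. (A is shown rounded to 4 decimals, so these recover the underlying integer eigenvalues to within that precision.)
Verification: the trace of A = 8 equals the sum of eigenvalues 8, and det(A) ≈ -48.0007 matches the eigenvalue product -48.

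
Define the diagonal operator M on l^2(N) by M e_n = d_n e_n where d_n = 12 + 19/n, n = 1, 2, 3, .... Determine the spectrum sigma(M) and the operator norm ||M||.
sigma(M) = {12 + 19/n : n ≥ 1} ∪ {12}; ||M|| = 31

A bounded diagonal operator on l^2 with diagonal entries d_n has spectrum equal to the closure of {d_n : n ≥ 1}: every d_n is an eigenvalue (with eigenvector e_n), so {d_n} ⊂ sigma(M); the spectrum is closed, so its closure is too; and for lambda not in the closure, (M - lambda I) has bounded inverse (the diagonal entries 1/(d_n - lambda) are bounded). For our sequence d_n = 12 + 19/n, n = 1, 2, 3, ...:
  - {d_n} = {12 + 19/n : n ≥ 1}; the only limit point is 12
  - closure = {12 + 19/n : n ≥ 1} ∪ {12}
For the norm: a diagonal operator has ||M|| = sup_n |d_n|. Here d_n = 12 + 19/n is positive and decreasing, so sup_n |d_n| = d_1 = 12 + 19 = 31. So ||M|| = 31.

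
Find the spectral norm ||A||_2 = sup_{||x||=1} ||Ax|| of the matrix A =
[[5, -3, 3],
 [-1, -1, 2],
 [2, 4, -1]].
||A||_2 ≈ 6.7031 (= sqrt(largest eigenvalue of A^T A))

||A||_2 = sigma_max(A) = sqrt(lambda_max(A^T A)). Form the symmetric matrix M = A^T A =
[[30, -6, 11],
 [-6, 26, -15],
 [11, -15, 14]].
Its characteristic polynomial (trace, sum of principal 2x2 minors, determinant of M give the coefficients) is
  p(λ) = det(λ I - M) = λ^3 - 70λ^2 + 1182λ - 2500.
No integer candidate from the rational root theorem (±divisors of 2500) is a root, so the roots are irrational. The cubic discriminant is Δ = 364855328 > 0, so there are three distinct real roots. p(2) = -408 and p(3) = 443 have opposite signs, so a root lies in (2, 3); Newton's method refines it to λ ≈ 2.4612. p(22) = 272 and p(23) = -177 have opposite signs, so a root lies in (22, 23); Newton's method refines it to λ ≈ 22.6071. p(44) = -828 and p(45) = 65 have opposite signs, so a root lies in (44, 45); Newton's method refines it to λ ≈ 44.9318. Check (Vieta): the three roots sum to 70, matching tr M = 70.
So the eigenvalues of A^T A are ≈ 2.4612, 22.6071, 44.9318 (all ≥ 0, as they must be for A^T A). The largest is λ_max ≈ 44.9318, hence ||A||_2 = sqrt(λ_max) ≈ 6.7031.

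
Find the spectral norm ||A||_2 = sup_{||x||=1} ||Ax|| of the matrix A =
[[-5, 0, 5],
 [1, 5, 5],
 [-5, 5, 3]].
||A||_2 ≈ 10.8692 (= sqrt(largest eigenvalue of A^T A))

||A||_2 = sigma_max(A) = sqrt(lambda_max(A^T A)). Form the symmetric matrix M = A^T A =
[[51, -20, -35],
 [-20, 50, 40],
 [-35, 40, 59]].
Its characteristic polynomial (trace, sum of principal 2x2 minors, determinant of M give the coefficients) is
  p(λ) = det(λ I - M) = λ^3 - 160λ^2 + 5284λ - 40000.
No integer candidate from the rational root theorem (±divisors of 40000) is a root, so the roots are irrational. The cubic discriminant is Δ = 34794608384 > 0, so there are three distinct real roots. p(10) = -2160 and p(11) = 95 have opposite signs, so a root lies in (10, 11); Newton's method refines it to λ ≈ 10.9555. p(30) = 1520 and p(31) = -165 have opposite signs, so a root lies in (30, 31); Newton's method refines it to λ ≈ 30.9055. p(118) = -1296 and p(119) = 8195 have opposite signs, so a root lies in (118, 119); Newton's method refines it to λ ≈ 118.139. Check (Vieta): the three roots sum to 160, matching tr M = 160.
So the eigenvalues of A^T A are ≈ 10.9555, 30.9055, 118.139 (all ≥ 0, as they must be for A^T A). The largest is λ_max ≈ 118.139, hence ||A||_2 = sqrt(λ_max) ≈ 10.8692.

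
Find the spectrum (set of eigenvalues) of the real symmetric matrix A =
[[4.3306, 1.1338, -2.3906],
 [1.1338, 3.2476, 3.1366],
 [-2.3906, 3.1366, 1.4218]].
sigma(A) ≈ {-2, 5, 6}

A is real symmetric, so its spectrum consists of real eigenvalues. Expanding the characteristic polynomial of the displayed matrix gives
  det(λ I - A) = p(λ) = λ^3 + (-9)λ^2 + (8)λ + (60).
Solving p(λ) = 0 yields eigenvalues ≈ -2, 5, 6. (A is shown rounded to 4 decimals, so these recover the underlying integer eigenvalues to within that precision.)
Verification: the trace of A = 9 equals the sum of eigenvalues 9, and det(A) ≈ -60.0002 matches the eigenvalue product -60.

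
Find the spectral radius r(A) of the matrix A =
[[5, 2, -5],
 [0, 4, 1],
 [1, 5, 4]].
r(A) ≈ 5.2204

The eigenvalues of A are the roots of its characteristic polynomial. With M = A (coefficients from the trace, the sum of principal 2x2 minors, and det A):
  p(λ) = det(λ I - M) = λ^3 - 13λ^2 + 56λ - 77.
No integer candidate from the rational root theorem (±divisors of 77) is a root, so the roots are irrational. The cubic discriminant is Δ = -231 < 0, so there is one real root and a complex-conjugate pair. p(2) = -9 and p(3) = 1 have opposite signs, so a root lies in (2, 3); Newton's method refines it to λ ≈ 2.8254. Dividing out (λ - (2.8254)) leaves approximately λ^2 - 10.1746λ + 27.2524. For λ^2 - 10.1746λ + 27.2524 the discriminant is -5.4879. It is negative, so the remaining roots are the complex-conjugate pair λ ≈ 5.0873 ± 1.1713i. Their product equals the constant term, so |λ|^2 ≈ 27.2524 and |λ| ≈ 5.2204.
Thus the eigenvalues (to 4 decimals) are 2.8254 (modulus 2.8254); 5.0873 ± 1.1713i (modulus 5.2204). The spectral radius is the largest modulus: r(A) ≈ 5.2204. (Cross-check: r(A) ≤ ||A||_2 ≈ 7.6439; equality holds whenever A is normal, though it can also hold for some non-normal A.)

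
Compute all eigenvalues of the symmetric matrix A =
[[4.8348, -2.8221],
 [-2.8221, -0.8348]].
sigma(A) ≈ {-2, 6}

A is real symmetric, so its spectrum consists of real eigenvalues. Expanding the characteristic polynomial of the displayed matrix gives
  det(λ I - A) = p(λ) = λ^2 + (-4)λ + (-12).
Solving p(λ) = 0 yields eigenvalues ≈ -2, 6. (A is shown rounded to 4 decimals, so these recover the underlying integer eigenvalues to within that precision.)
Verification: the trace of A = 4 equals the sum of eigenvalues 4, and det(A) ≈ -12.0003 matches the eigenvalue product -12.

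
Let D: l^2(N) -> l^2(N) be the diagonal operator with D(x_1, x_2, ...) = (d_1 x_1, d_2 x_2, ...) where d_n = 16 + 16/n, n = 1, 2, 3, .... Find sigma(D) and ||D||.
sigma(D) = {16 + 16/n : n ≥ 1} ∪ {16}; ||D|| = 32

A bounded diagonal operator on l^2 with diagonal entries d_n has spectrum equal to the closure of {d_n : n ≥ 1}: every d_n is an eigenvalue (with eigenvector e_n), so {d_n} ⊂ sigma(D); the spectrum is closed, so its closure is too; and for lambda not in the closure, (D - lambda I) has bounded inverse (the diagonal entries 1/(d_n - lambda) are bounded). For our sequence d_n = 16 + 16/n, n = 1, 2, 3, ...:
  - {d_n} = {16 + 16/n : n ≥ 1}; the only limit point is 16
  - closure = {16 + 16/n : n ≥ 1} ∪ {16}
For the norm: a diagonal operator has ||D|| = sup_n |d_n|. Here d_n = 16 + 16/n is positive and decreasing, so sup_n |d_n| = d_1 = 16 + 16 = 32. So ||D|| = 32.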